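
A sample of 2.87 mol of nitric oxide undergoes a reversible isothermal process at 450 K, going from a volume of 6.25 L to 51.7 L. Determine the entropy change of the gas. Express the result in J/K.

ΔS_gas = 50.4 J/K

For an isothermal ideal gas ΔS_gas = nR ln(V₂/V₁) = 2.87 × 8.314 × ln(51.7/6.25) = 50.4 J/K.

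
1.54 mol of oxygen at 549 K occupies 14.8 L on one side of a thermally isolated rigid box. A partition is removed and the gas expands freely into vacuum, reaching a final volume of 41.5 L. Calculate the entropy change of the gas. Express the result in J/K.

ΔS_gas = 13.2 J/K

No heat is exchanged and no work is done, so the ideal-gas temperature stays constant.
Entropy is a state function; using a reversible isothermal path, ΔS_gas = nR ln(V₂/V₁) = 1.54 × 8.314 × ln(41.5/14.8) = 13.2 J/K.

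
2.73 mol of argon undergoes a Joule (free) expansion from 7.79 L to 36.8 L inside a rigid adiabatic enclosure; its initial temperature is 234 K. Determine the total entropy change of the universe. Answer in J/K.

For an ideal gas in free expansion Q = 0 and W = 0, so T is unchanged.
Entropy is a state function; using a reversible isothermal path, ΔS_gas = nR ln(V₂/V₁) = 2.73 × 8.314 × ln(36.8/7.79) = 35.2 J/K.
The insulated surroundings exchange no heat, so ΔS_surr = 0 and ΔS_universe = ΔS_gas.

ΔS_universe = 35.2 J/K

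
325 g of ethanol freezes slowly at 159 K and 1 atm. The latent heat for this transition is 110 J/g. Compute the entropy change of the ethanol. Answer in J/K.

ΔS = -225 J/K

Heat released by the substance: Q = −mL = −325 × 110 = −35750 J.
At constant T, ΔS = Q_rev/T = −35750 / 159 = -225 J/K.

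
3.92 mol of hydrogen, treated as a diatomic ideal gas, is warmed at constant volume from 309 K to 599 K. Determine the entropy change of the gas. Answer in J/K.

ΔS = 53.9 J/K

At constant volume, ΔS = nC_V ln(T₂/T₁) with C_V = 5R/2 = 20.79 J mol⁻¹ K⁻¹.
ΔS = 3.92 × 20.79 × ln(599/309) = 53.9 J/K.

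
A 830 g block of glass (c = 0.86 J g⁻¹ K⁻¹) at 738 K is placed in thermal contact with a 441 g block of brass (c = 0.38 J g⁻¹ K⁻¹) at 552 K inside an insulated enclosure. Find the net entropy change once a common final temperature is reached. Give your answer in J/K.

ΔS_total = 5.38 J/K

Energy balance: T_f = (m₁c₁T₁ + m₂c₂T₂)/(m₁c₁ + m₂c₂) = 702.64 K.
ΔS₁ = m₁c₁ ln(T_f/T₁) = 713.8 × ln(702.64/738) = -35.052 J/K.
ΔS₂ = m₂c₂ ln(T_f/T₂) = 167.58 × ln(702.64/552) = 40.435 J/K.
ΔS_total = -35.052 + 40.435 = 5.38 J/K.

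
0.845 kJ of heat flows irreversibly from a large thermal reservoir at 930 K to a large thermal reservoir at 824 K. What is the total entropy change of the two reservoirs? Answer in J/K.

ΔS_hot = −Q/T_H = −845/930 = -0.9086 J/K and ΔS_cold = +Q/T_C = 845/824 = 1.0255 J/K.
ΔS_total = -0.9086 + 1.0255 = 0.117 J/K, positive as the second law requires.

ΔS_total = 0.117 J/K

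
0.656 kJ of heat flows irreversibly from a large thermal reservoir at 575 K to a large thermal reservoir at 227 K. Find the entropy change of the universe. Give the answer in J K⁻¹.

ΔS_hot = −Q/T_H = −656/575 = -1.141 J/K and ΔS_cold = +Q/T_C = 656/227 = 2.89 J/K.
ΔS_total = -1.141 + 2.89 = 1.75 J/K, positive as the second law requires.

ΔS_total = 1.75 J/K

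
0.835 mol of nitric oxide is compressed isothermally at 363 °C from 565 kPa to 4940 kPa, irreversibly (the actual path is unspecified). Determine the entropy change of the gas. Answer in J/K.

Entropy is a state function, so ΔS_gas depends only on the end states.
For an isothermal ideal gas ΔS_gas = nR ln(P₁/P₂) = 0.835 × 8.314 × ln(565/4940) = -15.1 J/K.

ΔS_gas = -15.1 J/K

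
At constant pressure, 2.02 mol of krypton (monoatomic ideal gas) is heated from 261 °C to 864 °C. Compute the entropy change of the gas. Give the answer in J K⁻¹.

ΔS = 31.7 J/K

In kelvin: T₁ = 534.15 K, T₂ = 1137.15 K. At constant pressure, ΔS = nC_p ln(T₂/T₁) with C_p = 5R/2 = 20.79 J mol⁻¹ K⁻¹.
ΔS = 2.02 × 20.79 × ln(1137.15/534.15) = 31.7 J/K.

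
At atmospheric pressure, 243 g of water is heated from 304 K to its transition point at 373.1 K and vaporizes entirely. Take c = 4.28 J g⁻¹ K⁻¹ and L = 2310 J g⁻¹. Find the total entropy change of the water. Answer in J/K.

Warming step: ΔS₁ = m c ln(T_tr/T_i) = 243 × 4.28 × ln(373.1/304) = 213 J/K.
Phase change: ΔS₂ = +mL/T_tr = 243 × 2310 / 373.1 = 1505 J/K.
ΔS_total = (213) + (1505) = 1720 J/K.

ΔS = 1720 J/K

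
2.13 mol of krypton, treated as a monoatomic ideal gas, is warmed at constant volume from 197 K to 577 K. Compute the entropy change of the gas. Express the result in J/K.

At constant volume, ΔS = nC_V ln(T₂/T₁) with C_V = 3R/2 = 12.47 J mol⁻¹ K⁻¹.
ΔS = 2.13 × 12.47 × ln(577/197) = 28.5 J/K.

ΔS = 28.5 J/K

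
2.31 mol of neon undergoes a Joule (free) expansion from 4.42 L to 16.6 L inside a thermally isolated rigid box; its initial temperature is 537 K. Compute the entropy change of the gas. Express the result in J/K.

No heat is exchanged and no work is done, so the ideal-gas temperature stays constant.
Entropy is a state function; using a reversible isothermal path, ΔS_gas = nR ln(V₂/V₁) = 2.31 × 8.314 × ln(16.6/4.42) = 25.4 J/K.

ΔS_gas = 25.4 J/K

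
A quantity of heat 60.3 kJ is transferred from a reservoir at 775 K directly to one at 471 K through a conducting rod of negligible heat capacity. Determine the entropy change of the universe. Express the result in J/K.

ΔS_total = 50.2 J/K

ΔS_hot = −Q/T_H = −60300/775 = -77.81 J/K and ΔS_cold = +Q/T_C = 60300/471 = 128 J/K.
ΔS_total = -77.81 + 128 = 50.2 J/K, positive as the second law requires.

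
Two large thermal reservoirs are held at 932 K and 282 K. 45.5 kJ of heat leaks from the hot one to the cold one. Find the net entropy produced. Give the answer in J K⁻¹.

ΔS_hot = −Q/T_H = −45500/932 = -48.82 J/K and ΔS_cold = +Q/T_C = 45500/282 = 161.35 J/K.
ΔS_total = -48.82 + 161.35 = 113 J/K, positive as the second law requires.

ΔS_total = 113 J/K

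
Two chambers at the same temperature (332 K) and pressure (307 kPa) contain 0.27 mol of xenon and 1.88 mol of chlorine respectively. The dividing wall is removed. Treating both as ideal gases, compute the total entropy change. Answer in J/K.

Mole fractions: x_A = 0.27/2.15 = 0.126, x_B = 0.874.
ΔS_mix = −R(n_A ln x_A + n_B ln x_B) = −8.314 × (0.27 ln 0.126 + 1.88 ln 0.874) = 6.75 J/K.

ΔS_mix = 6.75 J/K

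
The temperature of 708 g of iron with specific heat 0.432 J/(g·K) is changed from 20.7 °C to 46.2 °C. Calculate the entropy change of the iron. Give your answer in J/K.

In kelvin: T₁ = 293.85 K, T₂ = 319.35 K. ΔS = ∫dQ_rev/T = m c ln(T₂/T₁) = 708 × 0.432 × ln(319.35/293.85) = 25.5 J/K.

ΔS = 25.5 J/K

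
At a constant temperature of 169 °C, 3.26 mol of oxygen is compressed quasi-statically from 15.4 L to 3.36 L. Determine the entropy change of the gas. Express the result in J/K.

For an isothermal ideal gas ΔS_gas = nR ln(V₂/V₁) = 3.26 × 8.314 × ln(3.36/15.4) = -41.3 J/K.

ΔS_gas = -41.3 J/K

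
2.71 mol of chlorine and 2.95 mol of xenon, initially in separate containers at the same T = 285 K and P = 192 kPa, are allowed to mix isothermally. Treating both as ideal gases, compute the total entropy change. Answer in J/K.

Mole fractions: x_A = 2.71/5.66 = 0.479, x_B = 0.521.
ΔS_mix = −R(n_A ln x_A + n_B ln x_B) = −8.314 × (2.71 ln 0.479 + 2.95 ln 0.521) = 32.6 J/K.

ΔS_mix = 32.6 J/K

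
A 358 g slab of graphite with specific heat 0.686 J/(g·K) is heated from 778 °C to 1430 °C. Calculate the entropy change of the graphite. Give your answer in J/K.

ΔS = 119 J/K

In kelvin: T₁ = 1051.15 K, T₂ = 1703.15 K. ΔS = ∫dQ_rev/T = m c ln(T₂/T₁) = 358 × 0.686 × ln(1703.15/1051.15) = 119 J/K.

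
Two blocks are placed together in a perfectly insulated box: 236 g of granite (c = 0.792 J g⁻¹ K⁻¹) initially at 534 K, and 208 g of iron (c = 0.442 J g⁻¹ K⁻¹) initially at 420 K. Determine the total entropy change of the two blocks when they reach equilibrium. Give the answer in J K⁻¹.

ΔS_total = 1.73 J/K

Energy balance: T_f = (m₁c₁T₁ + m₂c₂T₂)/(m₁c₁ + m₂c₂) = 496.41 K.
ΔS₁ = m₁c₁ ln(T_f/T₁) = 186.912 × ln(496.41/534) = -13.64 J/K.
ΔS₂ = m₂c₂ ln(T_f/T₂) = 91.936 × ln(496.41/420) = 15.37 J/K.
ΔS_total = -13.64 + 15.37 = 1.73 J/K.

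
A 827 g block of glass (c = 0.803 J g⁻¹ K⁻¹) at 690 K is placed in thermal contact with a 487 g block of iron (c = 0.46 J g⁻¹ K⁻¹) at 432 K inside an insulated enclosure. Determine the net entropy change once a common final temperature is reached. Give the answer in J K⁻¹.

ΔS_total = 16.9 J/K

Energy balance: T_f = (m₁c₁T₁ + m₂c₂T₂)/(m₁c₁ + m₂c₂) = 624.92 K.
ΔS₁ = m₁c₁ ln(T_f/T₁) = 664.081 × ln(624.92/690) = -65.79 J/K.
ΔS₂ = m₂c₂ ln(T_f/T₂) = 224.02 × ln(624.92/432) = 82.71 J/K.
ΔS_total = -65.79 + 82.71 = 16.9 J/K.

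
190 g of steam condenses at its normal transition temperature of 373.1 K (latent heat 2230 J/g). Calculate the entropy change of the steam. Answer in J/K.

Heat released by the substance: Q = −mL = −190 × 2230 = −423700 J.
At constant T, ΔS = Q_rev/T = −423700 / 373.1 = -1140 J/K.

ΔS = -1140 J/K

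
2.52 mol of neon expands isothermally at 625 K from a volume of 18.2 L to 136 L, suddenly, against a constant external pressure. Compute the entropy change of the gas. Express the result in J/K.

Entropy is a state function, so ΔS_gas depends only on the end states.
For an isothermal ideal gas ΔS_gas = nR ln(V₂/V₁) = 2.52 × 8.314 × ln(136/18.2) = 42.1 J/K.

ΔS_gas = 42.1 J/K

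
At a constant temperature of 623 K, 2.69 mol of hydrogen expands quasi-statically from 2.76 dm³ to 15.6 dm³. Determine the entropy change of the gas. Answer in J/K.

For an isothermal ideal gas ΔS_gas = nR ln(V₂/V₁) = 2.69 × 8.314 × ln(15.6/2.76) = 38.7 J/K.

ΔS_gas = 38.7 J/K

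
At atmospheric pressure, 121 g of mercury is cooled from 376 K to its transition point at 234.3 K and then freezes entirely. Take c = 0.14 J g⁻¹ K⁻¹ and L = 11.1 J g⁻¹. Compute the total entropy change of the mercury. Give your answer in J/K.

Cooling step: ΔS₁ = m c ln(T_tr/T_i) = 121 × 0.14 × ln(234.3/376) = -8.012 J/K.
Phase change: ΔS₂ = −mL/T_tr = −121 × 11.1 / 234.3 = -5.732 J/K.
ΔS_total = (-8.012) + (-5.732) = -13.7 J/K.

ΔS = -13.7 J/K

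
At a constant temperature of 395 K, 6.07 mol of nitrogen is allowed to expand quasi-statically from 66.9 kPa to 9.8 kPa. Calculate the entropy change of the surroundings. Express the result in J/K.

ΔS_surr = -96.9 J/K

For an isothermal ideal gas ΔS_gas = nR ln(P₁/P₂) = 6.07 × 8.314 × ln(66.9/9.8) = 96.9 J/K.
The process is reversible, so ΔS_surr = −ΔS_gas = -96.9 J/K and ΔS_universe = 0.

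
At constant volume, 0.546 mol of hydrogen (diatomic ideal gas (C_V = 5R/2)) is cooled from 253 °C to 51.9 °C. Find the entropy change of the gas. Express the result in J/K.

ΔS = -5.47 J/K

In kelvin: T₁ = 526.15 K, T₂ = 325.05 K. At constant volume, ΔS = nC_V ln(T₂/T₁) with C_V = 5R/2 = 20.79 J mol⁻¹ K⁻¹.
ΔS = 0.546 × 20.79 × ln(325.05/526.15) = -5.47 J/K.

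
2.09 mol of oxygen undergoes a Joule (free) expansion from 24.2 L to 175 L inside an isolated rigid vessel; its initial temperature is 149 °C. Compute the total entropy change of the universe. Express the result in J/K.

No heat is exchanged and no work is done, so the ideal-gas temperature stays constant.
Entropy is a state function; using a reversible isothermal path, ΔS_gas = nR ln(V₂/V₁) = 2.09 × 8.314 × ln(175/24.2) = 34.4 J/K.
The insulated surroundings exchange no heat, so ΔS_surr = 0 and ΔS_universe = ΔS_gas.

ΔS_universe = 34.4 J/K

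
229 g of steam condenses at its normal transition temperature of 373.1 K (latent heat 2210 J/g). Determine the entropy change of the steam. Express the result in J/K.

ΔS = -1360 J/K

Heat released by the substance: Q = −mL = −229 × 2210 = −506090 J.
At constant T, ΔS = Q_rev/T = −506090 / 373.1 = -1360 J/K.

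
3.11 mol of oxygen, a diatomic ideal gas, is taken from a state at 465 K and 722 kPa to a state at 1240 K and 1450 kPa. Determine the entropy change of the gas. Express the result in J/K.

ΔS = nC_p ln(T₂/T₁) − nR ln(P₂/P₁), with C_p = 7R/2 = 29.1 J mol⁻¹ K⁻¹ for a diatomic ideal gas.
ΔS = 3.11 × [29.1 × ln(1240/465) − 8.314 × ln(1450/722)] = 70.7 J/K.

ΔS = 70.7 J/K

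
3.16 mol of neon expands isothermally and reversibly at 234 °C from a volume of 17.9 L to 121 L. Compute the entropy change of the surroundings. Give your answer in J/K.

For an isothermal ideal gas ΔS_gas = nR ln(V₂/V₁) = 3.16 × 8.314 × ln(121/17.9) = 50.2 J/K.
The process is reversible, so ΔS_surr = −ΔS_gas = -50.2 J/K and ΔS_universe = 0.

ΔS_surr = -50.2 J/K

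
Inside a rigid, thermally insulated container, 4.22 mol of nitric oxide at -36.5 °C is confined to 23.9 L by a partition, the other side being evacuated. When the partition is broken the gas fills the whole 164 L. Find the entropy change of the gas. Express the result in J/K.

ΔS_gas = 67.6 J/K

No heat is exchanged and no work is done, so the ideal-gas temperature stays constant.
Entropy is a state function; using a reversible isothermal path, ΔS_gas = nR ln(V₂/V₁) = 4.22 × 8.314 × ln(164/23.9) = 67.6 J/K.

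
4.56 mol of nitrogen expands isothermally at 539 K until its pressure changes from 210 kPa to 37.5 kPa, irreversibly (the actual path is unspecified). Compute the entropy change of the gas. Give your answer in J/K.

ΔS_gas = 65.3 J/K

Entropy is a state function, so ΔS_gas depends only on the end states.
For an isothermal ideal gas ΔS_gas = nR ln(P₁/P₂) = 4.56 × 8.314 × ln(210/37.5) = 65.3 J/K.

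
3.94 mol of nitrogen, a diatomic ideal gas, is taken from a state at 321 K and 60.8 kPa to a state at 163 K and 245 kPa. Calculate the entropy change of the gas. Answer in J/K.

ΔS = -123 J/K

ΔS = nC_p ln(T₂/T₁) − nR ln(P₂/P₁), with C_p = 7R/2 = 29.1 J mol⁻¹ K⁻¹ for a diatomic ideal gas.
ΔS = 3.94 × [29.1 × ln(163/321) − 8.314 × ln(245/60.8)] = -123 J/K.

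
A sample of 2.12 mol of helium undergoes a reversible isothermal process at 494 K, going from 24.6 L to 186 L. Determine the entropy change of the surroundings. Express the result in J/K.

ΔS_surr = -35.7 J/K

For an isothermal ideal gas ΔS_gas = nR ln(V₂/V₁) = 2.12 × 8.314 × ln(186/24.6) = 35.7 J/K.
The process is reversible, so ΔS_surr = −ΔS_gas = -35.7 J/K and ΔS_universe = 0.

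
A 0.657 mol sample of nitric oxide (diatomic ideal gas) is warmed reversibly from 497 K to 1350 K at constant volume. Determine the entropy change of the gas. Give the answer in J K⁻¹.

At constant volume, ΔS = nC_V ln(T₂/T₁) with C_V = 5R/2 = 20.79 J mol⁻¹ K⁻¹.
ΔS = 0.657 × 20.79 × ln(1350/497) = 13.6 J/K.

ΔS = 13.6 J/K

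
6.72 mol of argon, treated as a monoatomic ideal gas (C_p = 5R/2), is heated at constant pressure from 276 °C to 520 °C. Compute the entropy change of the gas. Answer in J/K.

In kelvin: T₁ = 549.15 K, T₂ = 793.15 K. At constant pressure, ΔS = nC_p ln(T₂/T₁) with C_p = 5R/2 = 20.79 J mol⁻¹ K⁻¹.
ΔS = 6.72 × 20.79 × ln(793.15/549.15) = 51.4 J/K.

ΔS = 51.4 J/K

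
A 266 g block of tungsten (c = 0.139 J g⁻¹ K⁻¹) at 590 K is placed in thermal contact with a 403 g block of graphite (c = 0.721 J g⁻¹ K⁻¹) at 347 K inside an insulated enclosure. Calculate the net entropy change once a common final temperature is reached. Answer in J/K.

Energy balance: T_f = (m₁c₁T₁ + m₂c₂T₂)/(m₁c₁ + m₂c₂) = 374.43 K.
ΔS₁ = m₁c₁ ln(T_f/T₁) = 36.974 × ln(374.43/590) = -16.813 J/K.
ΔS₂ = m₂c₂ ln(T_f/T₂) = 290.563 × ln(374.43/347) = 22.107 J/K.
ΔS_total = -16.813 + 22.107 = 5.29 J/K.

ΔS_total = 5.29 J/K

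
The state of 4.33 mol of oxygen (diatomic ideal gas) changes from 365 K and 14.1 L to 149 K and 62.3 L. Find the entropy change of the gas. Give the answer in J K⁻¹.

ΔS = -27.1 J/K

Entropy is a state function: ΔS = nC_V ln(T₂/T₁) + nR ln(V₂/V₁), with C_V = 5R/2 = 20.79 J mol⁻¹ K⁻¹ for a diatomic ideal gas.
ΔS = 4.33 × [20.79 × ln(149/365) + 8.314 × ln(62.3/14.1)] = -27.1 J/K.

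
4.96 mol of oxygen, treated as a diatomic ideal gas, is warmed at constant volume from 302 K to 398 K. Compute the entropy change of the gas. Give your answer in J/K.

At constant volume, ΔS = nC_V ln(T₂/T₁) with C_V = 5R/2 = 20.79 J mol⁻¹ K⁻¹.
ΔS = 4.96 × 20.79 × ln(398/302) = 28.5 J/K.

ΔS = 28.5 J/K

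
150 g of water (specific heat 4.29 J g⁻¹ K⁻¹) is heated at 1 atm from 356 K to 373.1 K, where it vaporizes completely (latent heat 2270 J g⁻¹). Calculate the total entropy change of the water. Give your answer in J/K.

ΔS = 943 J/K

Warming step: ΔS₁ = m c ln(T_tr/T_i) = 150 × 4.29 × ln(373.1/356) = 30.19 J/K.
Phase change: ΔS₂ = +mL/T_tr = 150 × 2270 / 373.1 = 912.6 J/K.
ΔS_total = (30.19) + (912.6) = 943 J/K.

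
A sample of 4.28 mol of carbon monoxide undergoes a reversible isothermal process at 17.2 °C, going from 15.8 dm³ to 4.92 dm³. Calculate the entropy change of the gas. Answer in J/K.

ΔS_gas = -41.5 J/K

For an isothermal ideal gas ΔS_gas = nR ln(V₂/V₁) = 4.28 × 8.314 × ln(4.92/15.8) = -41.5 J/K.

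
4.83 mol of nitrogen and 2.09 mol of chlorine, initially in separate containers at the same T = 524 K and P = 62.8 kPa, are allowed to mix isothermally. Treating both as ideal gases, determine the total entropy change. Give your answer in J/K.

Mole fractions: x_A = 4.83/6.92 = 0.698, x_B = 0.302.
ΔS_mix = −R(n_A ln x_A + n_B ln x_B) = −8.314 × (4.83 ln 0.698 + 2.09 ln 0.302) = 35.2 J/K.

ΔS_mix = 35.2 J/K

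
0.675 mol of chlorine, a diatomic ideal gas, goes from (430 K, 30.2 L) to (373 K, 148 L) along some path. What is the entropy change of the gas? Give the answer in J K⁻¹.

Entropy is a state function: ΔS = nC_V ln(T₂/T₁) + nR ln(V₂/V₁), with C_V = 5R/2 = 20.79 J mol⁻¹ K⁻¹ for a diatomic ideal gas.
ΔS = 0.675 × [20.79 × ln(373/430) + 8.314 × ln(148/30.2)] = 6.92 J/K.

ΔS = 6.92 J/K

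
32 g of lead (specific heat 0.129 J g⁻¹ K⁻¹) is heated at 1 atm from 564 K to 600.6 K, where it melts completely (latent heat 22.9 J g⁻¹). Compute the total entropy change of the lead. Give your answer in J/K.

ΔS = 1.48 J/K

Warming step: ΔS₁ = m c ln(T_tr/T_i) = 32 × 0.129 × ln(600.6/564) = 0.2595 J/K.
Phase change: ΔS₂ = +mL/T_tr = 32 × 22.9 / 600.6 = 1.22 J/K.
ΔS_total = (0.2595) + (1.22) = 1.48 J/K.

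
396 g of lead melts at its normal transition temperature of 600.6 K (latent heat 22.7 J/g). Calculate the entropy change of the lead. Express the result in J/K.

Heat absorbed by the substance: Q = mL = 396 × 22.7 = 8989.2 J.
At constant T, ΔS = Q_rev/T = 8989.2 / 600.6 = 15 J/K.

ΔS = 15 J/K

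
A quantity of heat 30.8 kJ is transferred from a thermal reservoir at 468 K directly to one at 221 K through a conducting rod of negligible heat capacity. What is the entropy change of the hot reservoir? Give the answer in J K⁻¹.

ΔS_hot = -65.8 J/K

The hot reservoir loses heat Q, so ΔS_hot = −Q/T_H = −30800/468 = -65.8 J/K.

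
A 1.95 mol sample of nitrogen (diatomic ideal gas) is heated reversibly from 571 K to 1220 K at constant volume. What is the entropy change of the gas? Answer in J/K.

ΔS = 30.8 J/K

At constant volume, ΔS = nC_V ln(T₂/T₁) with C_V = 5R/2 = 20.79 J mol⁻¹ K⁻¹.
ΔS = 1.95 × 20.79 × ln(1220/571) = 30.8 J/K.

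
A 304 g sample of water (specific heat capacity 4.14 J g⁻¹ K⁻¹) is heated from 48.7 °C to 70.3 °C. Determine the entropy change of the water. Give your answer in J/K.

In kelvin: T₁ = 321.85 K, T₂ = 343.45 K. ΔS = ∫dQ_rev/T = m c ln(T₂/T₁) = 304 × 4.14 × ln(343.45/321.85) = 81.8 J/K.

ΔS = 81.8 J/K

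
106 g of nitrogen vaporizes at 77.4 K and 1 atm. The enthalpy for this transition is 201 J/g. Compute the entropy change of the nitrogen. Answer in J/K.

ΔS = 275 J/K

Heat absorbed by the substance: Q = mL = 106 × 201 = 21306 J.
At constant T, ΔS = Q_rev/T = 21306 / 77.4 = 275 J/K.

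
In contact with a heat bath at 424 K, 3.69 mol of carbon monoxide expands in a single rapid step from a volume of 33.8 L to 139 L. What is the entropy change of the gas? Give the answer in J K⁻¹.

ΔS_gas = 43.4 J/K

Entropy is a state function, so ΔS_gas depends only on the end states.
For an isothermal ideal gas ΔS_gas = nR ln(V₂/V₁) = 3.69 × 8.314 × ln(139/33.8) = 43.4 J/K.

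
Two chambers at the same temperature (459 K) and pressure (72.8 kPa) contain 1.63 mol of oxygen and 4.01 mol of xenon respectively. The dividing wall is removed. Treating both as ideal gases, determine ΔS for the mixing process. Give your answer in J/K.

ΔS_mix = 28.2 J/K

Mole fractions: x_A = 1.63/5.64 = 0.289, x_B = 0.711.
ΔS_mix = −R(n_A ln x_A + n_B ln x_B) = −8.314 × (1.63 ln 0.289 + 4.01 ln 0.711) = 28.2 J/K.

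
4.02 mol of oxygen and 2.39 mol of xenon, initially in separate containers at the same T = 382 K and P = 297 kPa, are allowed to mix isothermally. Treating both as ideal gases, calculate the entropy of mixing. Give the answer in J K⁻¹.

ΔS_mix = 35.2 J/K

Mole fractions: x_A = 4.02/6.41 = 0.627, x_B = 0.373.
ΔS_mix = −R(n_A ln x_A + n_B ln x_B) = −8.314 × (4.02 ln 0.627 + 2.39 ln 0.373) = 35.2 J/K.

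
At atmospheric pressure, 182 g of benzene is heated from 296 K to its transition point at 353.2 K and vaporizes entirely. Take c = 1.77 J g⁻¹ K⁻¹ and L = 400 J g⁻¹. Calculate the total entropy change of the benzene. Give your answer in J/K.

Warming step: ΔS₁ = m c ln(T_tr/T_i) = 182 × 1.77 × ln(353.2/296) = 56.91 J/K.
Phase change: ΔS₂ = +mL/T_tr = 182 × 400 / 353.2 = 206.1 J/K.
ΔS_total = (56.91) + (206.1) = 263 J/K.

ΔS = 263 J/K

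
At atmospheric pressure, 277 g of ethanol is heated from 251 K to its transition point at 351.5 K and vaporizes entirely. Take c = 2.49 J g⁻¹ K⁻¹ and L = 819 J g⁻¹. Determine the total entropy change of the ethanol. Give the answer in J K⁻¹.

ΔS = 878 J/K

Warming step: ΔS₁ = m c ln(T_tr/T_i) = 277 × 2.49 × ln(351.5/251) = 232.3 J/K.
Phase change: ΔS₂ = +mL/T_tr = 277 × 819 / 351.5 = 645.4 J/K.
ΔS_total = (232.3) + (645.4) = 878 J/K.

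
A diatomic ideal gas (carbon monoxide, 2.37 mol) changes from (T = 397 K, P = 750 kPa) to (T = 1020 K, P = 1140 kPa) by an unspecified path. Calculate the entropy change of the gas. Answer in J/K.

ΔS = 56.8 J/K

ΔS = nC_p ln(T₂/T₁) − nR ln(P₂/P₁), with C_p = 7R/2 = 29.1 J mol⁻¹ K⁻¹ for a diatomic ideal gas.
ΔS = 2.37 × [29.1 × ln(1020/397) − 8.314 × ln(1140/750)] = 56.8 J/K.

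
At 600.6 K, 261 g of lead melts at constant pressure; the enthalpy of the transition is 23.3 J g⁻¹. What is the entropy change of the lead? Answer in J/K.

ΔS = 10.1 J/K

Heat absorbed by the substance: Q = mL = 261 × 23.3 = 6081.3 J.
At constant T, ΔS = Q_rev/T = 6081.3 / 600.6 = 10.1 J/K.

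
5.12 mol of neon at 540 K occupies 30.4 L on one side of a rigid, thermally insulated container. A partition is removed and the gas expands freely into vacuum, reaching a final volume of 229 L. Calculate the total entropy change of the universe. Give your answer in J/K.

ΔS_universe = 86 J/K

No heat is exchanged and no work is done, so the ideal-gas temperature stays constant.
Entropy is a state function; using a reversible isothermal path, ΔS_gas = nR ln(V₂/V₁) = 5.12 × 8.314 × ln(229/30.4) = 86 J/K.
The insulated surroundings exchange no heat, so ΔS_surr = 0 and ΔS_universe = ΔS_gas.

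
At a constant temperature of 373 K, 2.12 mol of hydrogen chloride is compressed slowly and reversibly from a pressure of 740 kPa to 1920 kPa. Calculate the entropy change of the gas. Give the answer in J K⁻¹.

ΔS_gas = -16.8 J/K

For an isothermal ideal gas ΔS_gas = nR ln(P₁/P₂) = 2.12 × 8.314 × ln(740/1920) = -16.8 J/K.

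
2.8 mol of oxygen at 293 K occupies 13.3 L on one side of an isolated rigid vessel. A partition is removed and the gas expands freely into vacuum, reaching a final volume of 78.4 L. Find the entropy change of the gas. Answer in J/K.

No heat is exchanged and no work is done, so the ideal-gas temperature stays constant.
Entropy is a state function; using a reversible isothermal path, ΔS_gas = nR ln(V₂/V₁) = 2.8 × 8.314 × ln(78.4/13.3) = 41.3 J/K.

ΔS_gas = 41.3 J/K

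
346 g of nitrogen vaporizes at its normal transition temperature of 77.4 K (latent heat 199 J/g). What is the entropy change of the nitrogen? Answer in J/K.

Heat absorbed by the substance: Q = mL = 346 × 199 = 68854 J.
At constant T, ΔS = Q_rev/T = 68854 / 77.4 = 890 J/K.

ΔS = 890 J/K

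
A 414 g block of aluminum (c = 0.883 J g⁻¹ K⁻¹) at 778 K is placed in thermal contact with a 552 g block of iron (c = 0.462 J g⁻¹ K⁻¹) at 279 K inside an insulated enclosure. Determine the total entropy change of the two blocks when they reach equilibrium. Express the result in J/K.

ΔS_total = 71.7 J/K

Energy balance: T_f = (m₁c₁T₁ + m₂c₂T₂)/(m₁c₁ + m₂c₂) = 572.94 K.
ΔS₁ = m₁c₁ ln(T_f/T₁) = 365.562 × ln(572.94/778) = -111.8 J/K.
ΔS₂ = m₂c₂ ln(T_f/T₂) = 255.024 × ln(572.94/279) = 183.5 J/K.
ΔS_total = -111.8 + 183.5 = 71.7 J/K.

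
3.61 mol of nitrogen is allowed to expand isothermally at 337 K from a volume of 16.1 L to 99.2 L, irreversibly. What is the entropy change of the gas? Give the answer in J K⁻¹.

Entropy is a state function, so ΔS_gas depends only on the end states.
For an isothermal ideal gas ΔS_gas = nR ln(V₂/V₁) = 3.61 × 8.314 × ln(99.2/16.1) = 54.6 J/K.

ΔS_gas = 54.6 J/K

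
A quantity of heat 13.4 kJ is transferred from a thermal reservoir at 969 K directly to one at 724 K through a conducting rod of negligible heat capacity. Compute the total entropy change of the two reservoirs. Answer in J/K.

ΔS_total = 4.68 J/K

ΔS_hot = −Q/T_H = −13400/969 = -13.83 J/K and ΔS_cold = +Q/T_C = 13400/724 = 18.51 J/K.
ΔS_total = -13.83 + 18.51 = 4.68 J/K, positive as the second law requires.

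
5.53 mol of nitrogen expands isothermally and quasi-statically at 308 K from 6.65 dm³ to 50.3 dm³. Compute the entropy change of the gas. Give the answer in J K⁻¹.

ΔS_gas = 93 J/K

For an isothermal ideal gas ΔS_gas = nR ln(V₂/V₁) = 5.53 × 8.314 × ln(50.3/6.65) = 93 J/K.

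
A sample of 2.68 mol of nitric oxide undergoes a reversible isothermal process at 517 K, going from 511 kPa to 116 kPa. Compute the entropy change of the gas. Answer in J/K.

ΔS_gas = 33 J/K

For an isothermal ideal gas ΔS_gas = nR ln(P₁/P₂) = 2.68 × 8.314 × ln(511/116) = 33 J/K.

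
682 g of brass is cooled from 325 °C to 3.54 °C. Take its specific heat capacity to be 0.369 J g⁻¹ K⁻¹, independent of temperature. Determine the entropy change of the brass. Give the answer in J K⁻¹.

In kelvin: T₁ = 598.15 K, T₂ = 276.69 K. ΔS = ∫dQ_rev/T = m c ln(T₂/T₁) = 682 × 0.369 × ln(276.69/598.15) = -194 J/K.

ΔS = -194 J/K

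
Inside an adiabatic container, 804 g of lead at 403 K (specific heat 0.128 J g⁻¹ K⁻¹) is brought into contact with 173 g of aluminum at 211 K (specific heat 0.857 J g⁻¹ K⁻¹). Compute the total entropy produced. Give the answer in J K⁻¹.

ΔS_total = 13 J/K

Energy balance: T_f = (m₁c₁T₁ + m₂c₂T₂)/(m₁c₁ + m₂c₂) = 289.67 K.
ΔS₁ = m₁c₁ ln(T_f/T₁) = 102.912 × ln(289.67/403) = -33.98 J/K.
ΔS₂ = m₂c₂ ln(T_f/T₂) = 148.261 × ln(289.67/211) = 46.98 J/K.
ΔS_total = -33.98 + 46.98 = 13 J/K.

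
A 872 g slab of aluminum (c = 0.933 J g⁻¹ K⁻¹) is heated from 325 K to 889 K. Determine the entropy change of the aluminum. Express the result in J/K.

ΔS = 819 J/K

ΔS = ∫dQ_rev/T = m c ln(T₂/T₁) = 872 × 0.933 × ln(889/325) = 819 J/K.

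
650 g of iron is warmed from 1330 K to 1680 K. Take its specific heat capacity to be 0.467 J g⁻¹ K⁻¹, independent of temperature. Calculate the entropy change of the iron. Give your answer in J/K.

ΔS = ∫dQ_rev/T = m c ln(T₂/T₁) = 650 × 0.467 × ln(1680/1330) = 70.9 J/K.

ΔS = 70.9 J/K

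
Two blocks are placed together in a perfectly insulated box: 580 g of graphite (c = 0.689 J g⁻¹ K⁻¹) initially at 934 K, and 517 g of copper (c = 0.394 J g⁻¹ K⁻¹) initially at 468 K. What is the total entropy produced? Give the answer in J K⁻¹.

Energy balance: T_f = (m₁c₁T₁ + m₂c₂T₂)/(m₁c₁ + m₂c₂) = 776.66 K.
ΔS₁ = m₁c₁ ln(T_f/T₁) = 399.62 × ln(776.66/934) = -73.72 J/K.
ΔS₂ = m₂c₂ ln(T_f/T₂) = 203.698 × ln(776.66/468) = 103.2 J/K.
ΔS_total = -73.72 + 103.2 = 29.5 J/K.

ΔS_total = 29.5 J/K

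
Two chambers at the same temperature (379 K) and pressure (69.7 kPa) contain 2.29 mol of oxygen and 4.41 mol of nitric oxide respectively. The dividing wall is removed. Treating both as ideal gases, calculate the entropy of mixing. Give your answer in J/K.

ΔS_mix = 35.8 J/K

Mole fractions: x_A = 2.29/6.7 = 0.342, x_B = 0.658.
ΔS_mix = −R(n_A ln x_A + n_B ln x_B) = −8.314 × (2.29 ln 0.342 + 4.41 ln 0.658) = 35.8 J/K.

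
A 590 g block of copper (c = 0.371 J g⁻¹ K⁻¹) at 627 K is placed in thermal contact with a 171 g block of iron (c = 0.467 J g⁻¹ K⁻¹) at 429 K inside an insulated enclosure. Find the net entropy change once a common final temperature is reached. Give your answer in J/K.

ΔS_total = 3.96 J/K

Energy balance: T_f = (m₁c₁T₁ + m₂c₂T₂)/(m₁c₁ + m₂c₂) = 574.07 K.
ΔS₁ = m₁c₁ ln(T_f/T₁) = 218.89 × ln(574.07/627) = -19.3 J/K.
ΔS₂ = m₂c₂ ln(T_f/T₂) = 79.857 × ln(574.07/429) = 23.26 J/K.
ΔS_total = -19.3 + 23.26 = 3.96 J/K.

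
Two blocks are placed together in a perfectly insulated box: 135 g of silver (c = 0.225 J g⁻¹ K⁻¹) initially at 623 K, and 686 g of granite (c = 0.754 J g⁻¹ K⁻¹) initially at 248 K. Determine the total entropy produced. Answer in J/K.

Energy balance: T_f = (m₁c₁T₁ + m₂c₂T₂)/(m₁c₁ + m₂c₂) = 268.8 K.
ΔS₁ = m₁c₁ ln(T_f/T₁) = 30.375 × ln(268.8/623) = -25.53 J/K.
ΔS₂ = m₂c₂ ln(T_f/T₂) = 517.244 × ln(268.8/248) = 41.66 J/K.
ΔS_total = -25.53 + 41.66 = 16.1 J/K.

ΔS_total = 16.1 J/K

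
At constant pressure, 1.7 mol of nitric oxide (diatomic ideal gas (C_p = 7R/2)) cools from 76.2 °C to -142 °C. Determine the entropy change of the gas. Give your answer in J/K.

In kelvin: T₁ = 349.35 K, T₂ = 131.15 K. At constant pressure, ΔS = nC_p ln(T₂/T₁) with C_p = 7R/2 = 29.1 J mol⁻¹ K⁻¹.
ΔS = 1.7 × 29.1 × ln(131.15/349.35) = -48.5 J/K.

ΔS = -48.5 J/K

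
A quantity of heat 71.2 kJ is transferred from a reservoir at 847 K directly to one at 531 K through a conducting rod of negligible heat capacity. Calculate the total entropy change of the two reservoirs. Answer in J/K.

ΔS_hot = −Q/T_H = −71200/847 = -84.06 J/K and ΔS_cold = +Q/T_C = 71200/531 = 134.1 J/K.
ΔS_total = -84.06 + 134.1 = 50 J/K, positive as the second law requires.

ΔS_total = 50 J/K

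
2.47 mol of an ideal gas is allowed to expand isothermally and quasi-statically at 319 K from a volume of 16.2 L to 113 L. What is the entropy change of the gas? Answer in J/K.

For an isothermal ideal gas ΔS_gas = nR ln(V₂/V₁) = 2.47 × 8.314 × ln(113/16.2) = 39.9 J/K.

ΔS_gas = 39.9 J/K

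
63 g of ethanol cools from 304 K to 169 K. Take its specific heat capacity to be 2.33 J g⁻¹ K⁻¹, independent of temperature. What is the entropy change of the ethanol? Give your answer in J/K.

ΔS = ∫dQ_rev/T = m c ln(T₂/T₁) = 63 × 2.33 × ln(169/304) = -86.2 J/K.

ΔS = -86.2 J/K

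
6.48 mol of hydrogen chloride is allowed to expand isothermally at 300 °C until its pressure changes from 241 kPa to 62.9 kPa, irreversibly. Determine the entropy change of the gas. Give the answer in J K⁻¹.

Entropy is a state function, so ΔS_gas depends only on the end states.
For an isothermal ideal gas ΔS_gas = nR ln(P₁/P₂) = 6.48 × 8.314 × ln(241/62.9) = 72.4 J/K.

ΔS_gas = 72.4 J/K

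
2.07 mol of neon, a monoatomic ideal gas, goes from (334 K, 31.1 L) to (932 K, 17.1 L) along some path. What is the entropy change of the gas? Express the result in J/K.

ΔS = 16.2 J/K

Entropy is a state function: ΔS = nC_V ln(T₂/T₁) + nR ln(V₂/V₁), with C_V = 3R/2 = 12.47 J mol⁻¹ K⁻¹ for a monoatomic ideal gas.
ΔS = 2.07 × [12.47 × ln(932/334) + 8.314 × ln(17.1/31.1)] = 16.2 J/K.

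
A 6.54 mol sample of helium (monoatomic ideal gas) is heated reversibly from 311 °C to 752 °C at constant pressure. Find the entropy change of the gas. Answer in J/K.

ΔS = 76.5 J/K

In kelvin: T₁ = 584.15 K, T₂ = 1025.15 K. At constant pressure, ΔS = nC_p ln(T₂/T₁) with C_p = 5R/2 = 20.79 J mol⁻¹ K⁻¹.
ΔS = 6.54 × 20.79 × ln(1025.15/584.15) = 76.5 J/K.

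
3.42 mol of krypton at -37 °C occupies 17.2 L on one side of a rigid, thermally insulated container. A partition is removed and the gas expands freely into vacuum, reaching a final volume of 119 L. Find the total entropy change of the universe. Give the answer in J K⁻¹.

No heat is exchanged and no work is done, so the ideal-gas temperature stays constant.
Entropy is a state function; using a reversible isothermal path, ΔS_gas = nR ln(V₂/V₁) = 3.42 × 8.314 × ln(119/17.2) = 55 J/K.
The insulated surroundings exchange no heat, so ΔS_surr = 0 and ΔS_universe = ΔS_gas.

ΔS_universe = 55 J/K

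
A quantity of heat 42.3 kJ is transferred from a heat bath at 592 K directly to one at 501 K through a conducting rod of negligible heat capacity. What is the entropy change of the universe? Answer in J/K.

ΔS_total = 13 J/K

ΔS_hot = −Q/T_H = −42300/592 = -71.45 J/K and ΔS_cold = +Q/T_C = 42300/501 = 84.43 J/K.
ΔS_total = -71.45 + 84.43 = 13 J/K, positive as the second law requires.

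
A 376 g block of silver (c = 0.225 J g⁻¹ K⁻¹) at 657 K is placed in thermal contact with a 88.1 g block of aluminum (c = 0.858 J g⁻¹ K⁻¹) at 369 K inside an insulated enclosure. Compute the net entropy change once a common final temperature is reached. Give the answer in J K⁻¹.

Energy balance: T_f = (m₁c₁T₁ + m₂c₂T₂)/(m₁c₁ + m₂c₂) = 521.1 K.
ΔS₁ = m₁c₁ ln(T_f/T₁) = 84.6 × ln(521.1/657) = -19.61 J/K.
ΔS₂ = m₂c₂ ln(T_f/T₂) = 75.5898 × ln(521.1/369) = 26.09 J/K.
ΔS_total = -19.61 + 26.09 = 6.48 J/K.

ΔS_total = 6.48 J/K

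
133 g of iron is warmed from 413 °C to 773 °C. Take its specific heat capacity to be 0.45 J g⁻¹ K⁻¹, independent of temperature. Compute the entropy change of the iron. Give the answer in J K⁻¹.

In kelvin: T₁ = 686.15 K, T₂ = 1046.15 K. ΔS = ∫dQ_rev/T = m c ln(T₂/T₁) = 133 × 0.45 × ln(1046.15/686.15) = 25.2 J/K.

ΔS = 25.2 J/K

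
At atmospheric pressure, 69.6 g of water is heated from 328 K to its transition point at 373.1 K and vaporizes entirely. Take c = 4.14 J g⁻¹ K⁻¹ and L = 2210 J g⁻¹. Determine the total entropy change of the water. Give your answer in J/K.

Warming step: ΔS₁ = m c ln(T_tr/T_i) = 69.6 × 4.14 × ln(373.1/328) = 37.12 J/K.
Phase change: ΔS₂ = +mL/T_tr = 69.6 × 2210 / 373.1 = 412.3 J/K.
ΔS_total = (37.12) + (412.3) = 449 J/K.

ΔS = 449 J/K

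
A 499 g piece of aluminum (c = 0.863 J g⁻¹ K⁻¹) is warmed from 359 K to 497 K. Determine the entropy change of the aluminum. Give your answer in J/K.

ΔS = ∫dQ_rev/T = m c ln(T₂/T₁) = 499 × 0.863 × ln(497/359) = 140 J/K.

ΔS = 140 J/K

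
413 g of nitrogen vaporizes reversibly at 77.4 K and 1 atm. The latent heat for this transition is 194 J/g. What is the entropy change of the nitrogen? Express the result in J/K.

ΔS = 1040 J/K

Heat absorbed by the substance: Q = mL = 413 × 194 = 80122 J.
At constant T, ΔS = Q_rev/T = 80122 / 77.4 = 1040 J/K.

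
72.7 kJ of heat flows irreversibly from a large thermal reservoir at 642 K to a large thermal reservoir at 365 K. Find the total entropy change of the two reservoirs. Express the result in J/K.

ΔS_total = 85.9 J/K

ΔS_hot = −Q/T_H = −72700/642 = -113.24 J/K and ΔS_cold = +Q/T_C = 72700/365 = 199.18 J/K.
ΔS_total = -113.24 + 199.18 = 85.9 J/K, positive as the second law requires.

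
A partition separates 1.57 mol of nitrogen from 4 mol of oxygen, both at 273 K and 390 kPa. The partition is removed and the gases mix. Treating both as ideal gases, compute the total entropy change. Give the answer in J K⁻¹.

Mole fractions: x_A = 1.57/5.57 = 0.282, x_B = 0.718.
ΔS_mix = −R(n_A ln x_A + n_B ln x_B) = −8.314 × (1.57 ln 0.282 + 4 ln 0.718) = 27.5 J/K.

ΔS_mix = 27.5 J/K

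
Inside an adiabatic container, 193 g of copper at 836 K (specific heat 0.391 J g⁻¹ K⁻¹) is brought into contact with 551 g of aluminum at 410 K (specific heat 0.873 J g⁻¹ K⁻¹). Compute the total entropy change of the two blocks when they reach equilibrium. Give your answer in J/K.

Energy balance: T_f = (m₁c₁T₁ + m₂c₂T₂)/(m₁c₁ + m₂c₂) = 467.77 K.
ΔS₁ = m₁c₁ ln(T_f/T₁) = 75.463 × ln(467.77/836) = -43.82 J/K.
ΔS₂ = m₂c₂ ln(T_f/T₂) = 481.023 × ln(467.77/410) = 63.41 J/K.
ΔS_total = -43.82 + 63.41 = 19.6 J/K.

ΔS_total = 19.6 J/K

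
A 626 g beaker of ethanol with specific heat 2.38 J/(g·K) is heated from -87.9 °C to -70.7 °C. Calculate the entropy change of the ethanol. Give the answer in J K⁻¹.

In kelvin: T₁ = 185.25 K, T₂ = 202.45 K. ΔS = ∫dQ_rev/T = m c ln(T₂/T₁) = 626 × 2.38 × ln(202.45/185.25) = 132 J/K.

ΔS = 132 J/K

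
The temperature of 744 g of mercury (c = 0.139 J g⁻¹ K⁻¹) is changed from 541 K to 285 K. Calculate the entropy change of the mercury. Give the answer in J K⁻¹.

ΔS = -66.3 J/K

ΔS = ∫dQ_rev/T = m c ln(T₂/T₁) = 744 × 0.139 × ln(285/541) = -66.3 J/K.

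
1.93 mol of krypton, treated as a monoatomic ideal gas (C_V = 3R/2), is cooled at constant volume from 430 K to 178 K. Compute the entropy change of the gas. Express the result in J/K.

ΔS = -21.2 J/K

At constant volume, ΔS = nC_V ln(T₂/T₁) with C_V = 3R/2 = 12.47 J mol⁻¹ K⁻¹.
ΔS = 1.93 × 12.47 × ln(178/430) = -21.2 J/K.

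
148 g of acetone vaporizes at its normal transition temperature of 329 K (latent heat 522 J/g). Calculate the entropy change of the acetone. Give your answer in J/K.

Heat absorbed by the substance: Q = mL = 148 × 522 = 77256 J.
At constant T, ΔS = Q_rev/T = 77256 / 329 = 235 J/K.

ΔS = 235 J/K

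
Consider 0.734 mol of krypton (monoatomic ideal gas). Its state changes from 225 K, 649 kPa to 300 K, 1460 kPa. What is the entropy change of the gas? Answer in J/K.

ΔS = nC_p ln(T₂/T₁) − nR ln(P₂/P₁), with C_p = 5R/2 = 20.79 J mol⁻¹ K⁻¹ for a monoatomic ideal gas.
ΔS = 0.734 × [20.79 × ln(300/225) − 8.314 × ln(1460/649)] = -0.559 J/K.

ΔS = -0.559 J/K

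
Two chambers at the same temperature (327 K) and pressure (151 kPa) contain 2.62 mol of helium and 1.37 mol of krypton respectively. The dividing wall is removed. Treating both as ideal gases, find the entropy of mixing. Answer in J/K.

ΔS_mix = 21.3 J/K

Mole fractions: x_A = 2.62/3.99 = 0.657, x_B = 0.343.
ΔS_mix = −R(n_A ln x_A + n_B ln x_B) = −8.314 × (2.62 ln 0.657 + 1.37 ln 0.343) = 21.3 J/K.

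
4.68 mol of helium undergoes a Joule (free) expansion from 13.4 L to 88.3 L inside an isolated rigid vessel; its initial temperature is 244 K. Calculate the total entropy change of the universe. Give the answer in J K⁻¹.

No heat is exchanged and no work is done, so the ideal-gas temperature stays constant.
Entropy is a state function; using a reversible isothermal path, ΔS_gas = nR ln(V₂/V₁) = 4.68 × 8.314 × ln(88.3/13.4) = 73.4 J/K.
The insulated surroundings exchange no heat, so ΔS_surr = 0 and ΔS_universe = ΔS_gas.

ΔS_universe = 73.4 J/K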